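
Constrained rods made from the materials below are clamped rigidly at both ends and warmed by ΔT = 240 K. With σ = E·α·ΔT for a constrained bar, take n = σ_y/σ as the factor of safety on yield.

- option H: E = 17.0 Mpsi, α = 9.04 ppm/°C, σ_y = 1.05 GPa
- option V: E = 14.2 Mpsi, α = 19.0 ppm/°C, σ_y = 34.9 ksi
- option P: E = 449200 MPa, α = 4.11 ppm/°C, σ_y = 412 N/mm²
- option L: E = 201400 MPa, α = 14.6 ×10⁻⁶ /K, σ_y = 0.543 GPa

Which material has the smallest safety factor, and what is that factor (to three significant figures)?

Per material, after unit conversion:
  option H: E = 117.2, α = 9.04, σ_y = 1050 → σ = 254 MPa, n = 4.13
  option V: E = 97.91, α = 19.0, σ_y = 240.6 → σ = 446 MPa, n = 0.539
  option P: E = 449.2, α = 4.11, σ_y = 412.0 → σ = 443 MPa, n = 0.930
  option L: E = 201.4, α = 14.6, σ_y = 543.0 → σ = 706 MPa, n = 0.769
Option V has the lowest safety factor, n = 0.539.

option V, n = 0.539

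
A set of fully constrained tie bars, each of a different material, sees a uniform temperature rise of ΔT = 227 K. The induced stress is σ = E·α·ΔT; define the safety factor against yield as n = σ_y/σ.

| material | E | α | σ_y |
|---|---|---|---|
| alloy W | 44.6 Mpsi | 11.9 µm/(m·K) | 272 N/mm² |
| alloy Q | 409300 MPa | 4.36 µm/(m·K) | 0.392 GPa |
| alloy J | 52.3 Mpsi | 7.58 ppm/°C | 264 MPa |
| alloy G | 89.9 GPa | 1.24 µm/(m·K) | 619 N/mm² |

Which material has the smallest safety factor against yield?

alloy W

Converting E to GPa, α to ×10⁻⁶/K, σ_y to MPa, then σ and n for each:
  alloy W: E = 307.5, α = 11.9, σ_y = 272.0 → σ = 831 MPa, n = 0.327
  alloy Q: E = 409.3, α = 4.36, σ_y = 392.0 → σ = 405 MPa, n = 0.968
  alloy J: E = 360.6, α = 7.58, σ_y = 264.0 → σ = 620 MPa, n = 0.425
  alloy G: E = 89.90, α = 1.24, σ_y = 619.0 → σ = 25.3 MPa, n = 24.5
Alloy W has the lowest safety factor, n = 0.327.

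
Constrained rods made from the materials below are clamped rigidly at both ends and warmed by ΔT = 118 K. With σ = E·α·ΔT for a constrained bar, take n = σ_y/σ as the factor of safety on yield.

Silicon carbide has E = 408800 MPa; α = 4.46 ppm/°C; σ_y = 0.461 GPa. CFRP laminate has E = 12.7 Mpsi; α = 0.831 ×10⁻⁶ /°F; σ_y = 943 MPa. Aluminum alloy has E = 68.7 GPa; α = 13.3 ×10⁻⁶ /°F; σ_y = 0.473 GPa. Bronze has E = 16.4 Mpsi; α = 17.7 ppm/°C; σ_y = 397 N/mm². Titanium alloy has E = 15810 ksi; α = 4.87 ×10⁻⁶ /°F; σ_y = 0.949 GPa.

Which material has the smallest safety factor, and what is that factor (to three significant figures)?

bronze, n = 1.68

Converting E to GPa, α to ×10⁻⁶/K, σ_y to MPa, then σ and n for each:
  silicon carbide: E = 408.8, α = 4.46, σ_y = 461.0 → σ = 215 MPa, n = 2.14
  CFRP laminate: E = 87.56, α = 1.50, σ_y = 943.0 → σ = 15.5 MPa, n = 61.0
  aluminum alloy: E = 68.70, α = 23.9, σ_y = 473.0 → σ = 194 MPa, n = 2.44
  bronze: E = 113.1, α = 17.7, σ_y = 397.0 → σ = 236 MPa, n = 1.68
  titanium alloy: E = 109.0, α = 8.77, σ_y = 949.0 → σ = 113 MPa, n = 8.42
The minimum is bronze at n = 1.68.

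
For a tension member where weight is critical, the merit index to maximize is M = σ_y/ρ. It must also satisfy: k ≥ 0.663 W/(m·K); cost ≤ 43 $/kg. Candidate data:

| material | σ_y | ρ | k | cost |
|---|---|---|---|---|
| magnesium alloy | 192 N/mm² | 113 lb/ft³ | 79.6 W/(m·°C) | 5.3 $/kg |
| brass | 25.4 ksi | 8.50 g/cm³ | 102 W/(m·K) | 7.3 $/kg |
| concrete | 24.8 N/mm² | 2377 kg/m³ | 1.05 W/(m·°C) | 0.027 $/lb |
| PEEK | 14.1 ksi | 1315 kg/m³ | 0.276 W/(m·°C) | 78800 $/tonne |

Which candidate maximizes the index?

magnesium alloy

Screen on constraints: k ≥ 0.663 W/(m·K); cost ≤ 43 $/kg. Survivors: magnesium alloy, brass, concrete.
Convert each candidate to consistent units, then evaluate M:
  magnesium alloy: σ_y = 192.0 MPa, ρ = 1810 kg/m³
  brass: σ_y = 175.1 MPa, ρ = 8500 kg/m³
  concrete: σ_y = 24.80 MPa, ρ = 2377 kg/m³
  magnesium alloy: M = 106 kN·m/kg
  brass: M = 20.6 kN·m/kg
  concrete: M = 10.4 kN·m/kg
Magnesium alloy ranks first.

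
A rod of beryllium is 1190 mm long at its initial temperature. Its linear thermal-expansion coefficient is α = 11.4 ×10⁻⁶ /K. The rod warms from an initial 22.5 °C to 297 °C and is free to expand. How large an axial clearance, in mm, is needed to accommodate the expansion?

3.72 mm

ΔT = 297 − 22.5 = 274.5 K.
ΔL = α·L₀·ΔT = 11.4×10⁻⁶ × 1190 mm × 274.5 K = 3.72 mm.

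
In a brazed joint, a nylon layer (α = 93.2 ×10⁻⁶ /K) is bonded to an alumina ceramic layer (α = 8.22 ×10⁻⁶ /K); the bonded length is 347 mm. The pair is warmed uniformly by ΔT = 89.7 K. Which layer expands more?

α(nylon) = 93.2×10⁻⁶/K vs α(alumina ceramic) = 8.22×10⁻⁶/K.
Higher α expands more for the same ΔT: nylon.

nylon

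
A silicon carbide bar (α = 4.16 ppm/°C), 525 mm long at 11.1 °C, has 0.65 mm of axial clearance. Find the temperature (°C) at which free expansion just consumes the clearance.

α·L₀·ΔT = 0.65 mm ⇒ ΔT = 0.65 / (4.16×10⁻⁶ × 525.0) = 297.6 K.
T = 11.1 + 297.6 = 308.7 °C.

309 °C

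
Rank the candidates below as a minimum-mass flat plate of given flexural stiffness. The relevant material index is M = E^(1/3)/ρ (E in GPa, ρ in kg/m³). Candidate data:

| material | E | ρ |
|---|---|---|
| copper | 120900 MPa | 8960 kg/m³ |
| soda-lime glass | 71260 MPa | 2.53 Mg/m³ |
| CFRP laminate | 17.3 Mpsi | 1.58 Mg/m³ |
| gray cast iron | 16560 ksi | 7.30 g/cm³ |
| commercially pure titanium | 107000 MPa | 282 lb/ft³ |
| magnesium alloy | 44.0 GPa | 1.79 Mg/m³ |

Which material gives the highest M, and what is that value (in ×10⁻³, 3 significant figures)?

In SI units:
  copper: E = 120.9 GPa, ρ = 8960 kg/m³
  soda-lime glass: E = 71.26 GPa, ρ = 2530 kg/m³
  CFRP laminate: E = 119.3 GPa, ρ = 1580 kg/m³
  gray cast iron: E = 114.2 GPa, ρ = 7300 kg/m³
  commercially pure titanium: E = 107.0 GPa, ρ = 4517 kg/m³
  magnesium alloy: E = 44.00 GPa, ρ = 1790 kg/m³
  CFRP laminate: M = 3.12×10⁻³
  magnesium alloy: M = 1.97×10⁻³
  soda-lime glass: M = 1.64×10⁻³
  commercially pure titanium: M = 1.05×10⁻³
  gray cast iron: M = 0.665×10⁻³
  copper: M = 0.552×10⁻³
CFRP laminate has the largest M.

CFRP laminate, M = 3.12×10⁻³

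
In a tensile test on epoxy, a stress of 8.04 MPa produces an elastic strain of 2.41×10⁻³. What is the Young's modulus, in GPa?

3.34 GPa

E = σ/ε = 8.04 MPa / 2.41×10⁻³ = 3336 MPa = 3.34 GPa.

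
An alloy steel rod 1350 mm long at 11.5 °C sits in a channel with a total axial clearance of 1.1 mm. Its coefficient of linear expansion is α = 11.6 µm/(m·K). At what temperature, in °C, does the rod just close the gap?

α·L₀·ΔT = 1.1 mm ⇒ ΔT = 1.1 / (11.6×10⁻⁶ × 1350.0) = 70.24 K.
T = 11.5 + 70.24 = 81.74 °C.

81.7 °C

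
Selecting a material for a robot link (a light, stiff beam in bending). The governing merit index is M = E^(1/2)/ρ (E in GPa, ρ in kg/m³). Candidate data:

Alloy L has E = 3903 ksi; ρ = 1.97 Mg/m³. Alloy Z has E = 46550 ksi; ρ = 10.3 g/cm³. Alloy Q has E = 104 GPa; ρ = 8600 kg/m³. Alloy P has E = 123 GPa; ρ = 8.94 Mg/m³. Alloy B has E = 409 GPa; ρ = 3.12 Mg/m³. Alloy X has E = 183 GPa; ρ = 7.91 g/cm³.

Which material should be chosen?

alloy B

In SI units:
  alloy L: E = 26.91 GPa, ρ = 1970 kg/m³
  alloy Z: E = 321.0 GPa, ρ = 10300 kg/m³
  alloy Q: E = 104.0 GPa, ρ = 8600 kg/m³
  alloy P: E = 123.0 GPa, ρ = 8940 kg/m³
  alloy B: E = 409.0 GPa, ρ = 3120 kg/m³
  alloy X: E = 183.0 GPa, ρ = 7910 kg/m³
  alloy B: M = 6.48×10⁻³
  alloy L: M = 2.63×10⁻³
  alloy Z: M = 1.74×10⁻³
  alloy X: M = 1.71×10⁻³
  alloy P: M = 1.24×10⁻³
  alloy Q: M = 1.19×10⁻³
Alloy B ranks first.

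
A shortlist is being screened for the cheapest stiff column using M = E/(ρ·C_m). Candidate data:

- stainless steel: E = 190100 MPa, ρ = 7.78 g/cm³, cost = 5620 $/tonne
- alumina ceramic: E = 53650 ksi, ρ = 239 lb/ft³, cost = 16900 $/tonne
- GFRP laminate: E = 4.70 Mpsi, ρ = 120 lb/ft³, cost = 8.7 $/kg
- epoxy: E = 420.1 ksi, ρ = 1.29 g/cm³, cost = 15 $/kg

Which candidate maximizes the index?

alumina ceramic

Putting every candidate on a common basis:
  stainless steel: E = 190.1 GPa, ρ = 7780 kg/m³, cost = 5.620 $/kg
  alumina ceramic: E = 369.9 GPa, ρ = 3828 kg/m³, cost = 16.90 $/kg
  GFRP laminate: E = 32.41 GPa, ρ = 1922 kg/m³, cost = 8.700 $/kg
  epoxy: E = 2.896 GPa, ρ = 1290 kg/m³, cost = 15.00 $/kg
  alumina ceramic: M = 5.72 MN·m per $
  stainless steel: M = 4.35 MN·m per $
  GFRP laminate: M = 1.94 MN·m per $
  epoxy: M = 0.150 MN·m per $
Highest index: alumina ceramic.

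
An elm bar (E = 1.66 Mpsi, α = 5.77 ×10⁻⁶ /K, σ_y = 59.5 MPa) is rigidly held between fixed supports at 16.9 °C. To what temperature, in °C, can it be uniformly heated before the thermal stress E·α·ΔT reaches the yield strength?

E = 1.66 Mpsi = 11.45 GPa.
E·α·ΔT = 59.50 MPa ⇒ ΔT = 59.50 / (11.45×10³ × 5.77×10⁻⁶) = 901.0 K.
T = 16.9 + 901.0 = 917.9 °C.

918 °C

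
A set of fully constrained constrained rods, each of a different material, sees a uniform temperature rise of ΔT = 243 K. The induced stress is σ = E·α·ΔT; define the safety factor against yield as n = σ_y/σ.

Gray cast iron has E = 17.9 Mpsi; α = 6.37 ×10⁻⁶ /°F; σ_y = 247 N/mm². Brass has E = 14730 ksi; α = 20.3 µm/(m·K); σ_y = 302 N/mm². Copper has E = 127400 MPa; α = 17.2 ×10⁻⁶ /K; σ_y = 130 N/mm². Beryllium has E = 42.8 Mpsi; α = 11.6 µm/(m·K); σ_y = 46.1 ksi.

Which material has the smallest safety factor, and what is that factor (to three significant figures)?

copper, n = 0.244

With everything in SI (GPa, ×10⁻⁶/K, MPa):
  gray cast iron: E = 123.4, α = 11.5, σ_y = 247.0 → σ = 344 MPa, n = 0.718
  brass: E = 101.6, α = 20.3, σ_y = 302.0 → σ = 501 MPa, n = 0.603
  copper: E = 127.4, α = 17.2, σ_y = 130.0 → σ = 532 MPa, n = 0.244
  beryllium: E = 295.1, α = 11.6, σ_y = 317.8 → σ = 832 MPa, n = 0.382
Copper has the lowest safety factor, n = 0.244.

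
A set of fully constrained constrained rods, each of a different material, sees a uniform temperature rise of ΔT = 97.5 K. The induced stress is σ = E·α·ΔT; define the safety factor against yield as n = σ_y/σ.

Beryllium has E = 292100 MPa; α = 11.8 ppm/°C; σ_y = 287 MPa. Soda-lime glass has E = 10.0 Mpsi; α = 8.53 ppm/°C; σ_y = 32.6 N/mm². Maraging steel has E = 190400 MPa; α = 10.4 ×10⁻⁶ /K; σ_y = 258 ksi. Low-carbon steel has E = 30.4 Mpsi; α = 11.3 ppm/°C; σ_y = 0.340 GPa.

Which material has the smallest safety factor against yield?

Per material, after unit conversion:
  beryllium: E = 292.1, α = 11.8, σ_y = 287.0 → σ = 336 MPa, n = 0.854
  soda-lime glass: E = 68.95, α = 8.53, σ_y = 32.60 → σ = 57.3 MPa, n = 0.569
  maraging steel: E = 190.4, α = 10.4, σ_y = 1779 → σ = 193 MPa, n = 9.21
  low-carbon steel: E = 209.6, α = 11.3, σ_y = 340.0 → σ = 231 MPa, n = 1.47
The minimum is soda-lime glass at n = 0.569.

soda-lime glass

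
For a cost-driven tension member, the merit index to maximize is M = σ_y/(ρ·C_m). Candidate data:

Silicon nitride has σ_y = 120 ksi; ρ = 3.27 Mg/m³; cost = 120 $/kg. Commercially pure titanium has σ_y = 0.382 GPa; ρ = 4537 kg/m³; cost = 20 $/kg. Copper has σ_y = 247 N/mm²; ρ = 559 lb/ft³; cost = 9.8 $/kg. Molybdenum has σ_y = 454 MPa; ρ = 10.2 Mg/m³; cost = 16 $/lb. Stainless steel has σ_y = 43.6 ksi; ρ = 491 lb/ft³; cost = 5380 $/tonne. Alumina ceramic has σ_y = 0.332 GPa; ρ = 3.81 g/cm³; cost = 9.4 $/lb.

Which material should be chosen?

Putting every candidate on a common basis:
  silicon nitride: σ_y = 827.4 MPa, ρ = 3270 kg/m³, cost = 120.0 $/kg
  commercially pure titanium: σ_y = 382.0 MPa, ρ = 4537 kg/m³, cost = 20.00 $/kg
  copper: σ_y = 247.0 MPa, ρ = 8954 kg/m³, cost = 9.800 $/kg
  molybdenum: σ_y = 454.0 MPa, ρ = 10200 kg/m³, cost = 35.27 $/kg
  stainless steel: σ_y = 300.6 MPa, ρ = 7865 kg/m³, cost = 5.380 $/kg
  alumina ceramic: σ_y = 332.0 MPa, ρ = 3810 kg/m³, cost = 20.72 $/kg
  stainless steel: M = 7.10 kN·m per $
  commercially pure titanium: M = 4.21 kN·m per $
  alumina ceramic: M = 4.20 kN·m per $
  copper: M = 2.81 kN·m per $
  silicon nitride: M = 2.11 kN·m per $
  molybdenum: M = 1.26 kN·m per $
Stainless steel ranks first.

stainless steel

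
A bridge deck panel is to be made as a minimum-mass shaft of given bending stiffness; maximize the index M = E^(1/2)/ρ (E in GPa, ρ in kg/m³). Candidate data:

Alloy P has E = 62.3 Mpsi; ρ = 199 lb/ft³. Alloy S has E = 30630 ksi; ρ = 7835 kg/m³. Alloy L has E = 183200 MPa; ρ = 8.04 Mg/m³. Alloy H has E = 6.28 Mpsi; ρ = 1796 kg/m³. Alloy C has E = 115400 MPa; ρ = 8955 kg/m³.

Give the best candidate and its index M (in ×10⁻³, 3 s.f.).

After converting to SI:
  alloy P: E = 429.5 GPa, ρ = 3188 kg/m³
  alloy S: E = 211.2 GPa, ρ = 7835 kg/m³
  alloy L: E = 183.2 GPa, ρ = 8040 kg/m³
  alloy H: E = 43.30 GPa, ρ = 1796 kg/m³
  alloy C: E = 115.4 GPa, ρ = 8955 kg/m³
  alloy P: M = 6.50×10⁻³
  alloy H: M = 3.66×10⁻³
  alloy S: M = 1.85×10⁻³
  alloy L: M = 1.68×10⁻³
  alloy C: M = 1.20×10⁻³
Alloy P ranks first.

alloy P, M = 6.50×10⁻³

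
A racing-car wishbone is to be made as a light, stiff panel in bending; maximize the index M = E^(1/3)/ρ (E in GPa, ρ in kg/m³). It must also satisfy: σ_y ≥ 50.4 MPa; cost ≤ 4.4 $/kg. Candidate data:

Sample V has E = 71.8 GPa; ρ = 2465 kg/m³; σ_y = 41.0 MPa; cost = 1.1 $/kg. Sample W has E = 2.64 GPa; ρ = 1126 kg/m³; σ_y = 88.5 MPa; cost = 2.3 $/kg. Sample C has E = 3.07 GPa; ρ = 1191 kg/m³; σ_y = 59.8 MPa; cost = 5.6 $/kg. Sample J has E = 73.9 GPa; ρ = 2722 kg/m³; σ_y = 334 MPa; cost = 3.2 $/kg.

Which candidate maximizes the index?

sample J

Screen on constraints: σ_y ≥ 50.4 MPa; cost ≤ 4.4 $/kg. Survivors: sample W, sample J.
Evaluate M for each candidate:
  sample J: M = 1.54×10⁻³
  sample W: M = 1.23×10⁻³
Sample J has the largest M.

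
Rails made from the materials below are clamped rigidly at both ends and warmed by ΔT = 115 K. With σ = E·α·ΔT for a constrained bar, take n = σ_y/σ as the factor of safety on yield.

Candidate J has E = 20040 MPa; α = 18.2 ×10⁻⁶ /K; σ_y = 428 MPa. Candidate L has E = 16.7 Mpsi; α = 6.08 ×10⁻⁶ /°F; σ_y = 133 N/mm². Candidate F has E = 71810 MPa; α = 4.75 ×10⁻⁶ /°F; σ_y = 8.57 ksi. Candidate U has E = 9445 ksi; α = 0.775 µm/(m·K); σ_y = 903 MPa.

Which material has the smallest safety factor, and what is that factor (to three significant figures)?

candidate F, n = 0.837

Converting E to GPa, α to ×10⁻⁶/K, σ_y to MPa, then σ and n for each:
  candidate J: E = 20.04, α = 18.2, σ_y = 428.0 → σ = 41.9 MPa, n = 10.2
  candidate L: E = 115.1, α = 10.9, σ_y = 133.0 → σ = 145 MPa, n = 0.918
  candidate F: E = 71.81, α = 8.55, σ_y = 59.09 → σ = 70.6 MPa, n = 0.837
  candidate U: E = 65.12, α = 0.775, σ_y = 903.0 → σ = 5.80 MPa, n = 156
Candidate F has the lowest safety factor, n = 0.837.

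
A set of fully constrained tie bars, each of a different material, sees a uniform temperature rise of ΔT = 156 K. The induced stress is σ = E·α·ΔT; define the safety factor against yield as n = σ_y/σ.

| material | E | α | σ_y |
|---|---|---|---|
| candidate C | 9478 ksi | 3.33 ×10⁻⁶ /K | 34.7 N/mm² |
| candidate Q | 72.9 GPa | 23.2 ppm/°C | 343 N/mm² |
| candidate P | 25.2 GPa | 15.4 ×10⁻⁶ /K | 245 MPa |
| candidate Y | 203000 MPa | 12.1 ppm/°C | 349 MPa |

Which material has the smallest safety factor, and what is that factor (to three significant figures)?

Per material, after unit conversion:
  candidate C: E = 65.35, α = 3.33, σ_y = 34.70 → σ = 33.9 MPa, n = 1.02
  candidate Q: E = 72.90, α = 23.2, σ_y = 343.0 → σ = 264 MPa, n = 1.30
  candidate P: E = 25.20, α = 15.4, σ_y = 245.0 → σ = 60.5 MPa, n = 4.05
  candidate Y: E = 203.0, α = 12.1, σ_y = 349.0 → σ = 383 MPa, n = 0.911
Candidate Y has the lowest safety factor, n = 0.911.

candidate Y, n = 0.911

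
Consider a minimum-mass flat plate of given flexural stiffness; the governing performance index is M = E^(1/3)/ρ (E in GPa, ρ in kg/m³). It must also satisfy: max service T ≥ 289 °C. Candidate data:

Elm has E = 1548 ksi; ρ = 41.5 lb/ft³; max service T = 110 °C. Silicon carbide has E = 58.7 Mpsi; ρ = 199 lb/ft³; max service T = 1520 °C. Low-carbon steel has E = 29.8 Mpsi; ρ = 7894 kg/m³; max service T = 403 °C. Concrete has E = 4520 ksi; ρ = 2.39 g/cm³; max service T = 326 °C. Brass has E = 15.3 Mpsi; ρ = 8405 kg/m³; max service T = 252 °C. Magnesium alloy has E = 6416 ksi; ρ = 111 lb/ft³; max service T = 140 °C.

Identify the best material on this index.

Screen on constraints: max service T ≥ 289 °C. Survivors: silicon carbide, low-carbon steel, concrete.
Normalizing units and computing the index:
  silicon carbide: E = 404.7 GPa, ρ = 3188 kg/m³
  low-carbon steel: E = 205.5 GPa, ρ = 7894 kg/m³
  concrete: E = 31.16 GPa, ρ = 2390 kg/m³
  silicon carbide: M = 2.32×10⁻³
  concrete: M = 1.32×10⁻³
  low-carbon steel: M = 0.748×10⁻³
Silicon carbide has the largest M.

silicon carbide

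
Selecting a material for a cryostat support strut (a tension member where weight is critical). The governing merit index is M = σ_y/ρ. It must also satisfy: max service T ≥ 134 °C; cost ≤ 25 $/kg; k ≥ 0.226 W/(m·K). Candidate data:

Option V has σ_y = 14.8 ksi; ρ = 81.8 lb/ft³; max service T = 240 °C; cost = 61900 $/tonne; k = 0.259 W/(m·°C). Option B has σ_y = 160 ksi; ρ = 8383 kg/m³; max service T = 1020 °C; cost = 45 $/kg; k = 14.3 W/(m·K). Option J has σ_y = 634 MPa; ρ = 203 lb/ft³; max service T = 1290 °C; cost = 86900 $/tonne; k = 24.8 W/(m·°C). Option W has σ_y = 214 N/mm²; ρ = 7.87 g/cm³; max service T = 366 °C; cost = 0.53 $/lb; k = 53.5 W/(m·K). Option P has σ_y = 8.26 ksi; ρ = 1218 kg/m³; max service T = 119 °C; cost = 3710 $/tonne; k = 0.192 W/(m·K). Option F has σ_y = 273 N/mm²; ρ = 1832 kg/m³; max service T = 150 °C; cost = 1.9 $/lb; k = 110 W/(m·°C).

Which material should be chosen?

option F

Screen on constraints: max service T ≥ 134 °C; cost ≤ 25 $/kg; k ≥ 0.226 W/(m·K). Survivors: option W, option F.
In SI units:
  option W: σ_y = 214.0 MPa, ρ = 7870 kg/m³
  option F: σ_y = 273.0 MPa, ρ = 1832 kg/m³
  option F: M = 149 kN·m/kg
  option W: M = 27.2 kN·m/kg
Option F has the largest M.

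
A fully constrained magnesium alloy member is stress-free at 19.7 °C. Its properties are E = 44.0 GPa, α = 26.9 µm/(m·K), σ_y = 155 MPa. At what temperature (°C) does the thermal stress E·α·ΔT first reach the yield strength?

151 °C

E·α·ΔT = 155.0 MPa ⇒ ΔT = 155.0 / (44.00×10³ × 26.9×10⁻⁶) = 131.0 K.
T = 19.7 + 131.0 = 150.7 °C.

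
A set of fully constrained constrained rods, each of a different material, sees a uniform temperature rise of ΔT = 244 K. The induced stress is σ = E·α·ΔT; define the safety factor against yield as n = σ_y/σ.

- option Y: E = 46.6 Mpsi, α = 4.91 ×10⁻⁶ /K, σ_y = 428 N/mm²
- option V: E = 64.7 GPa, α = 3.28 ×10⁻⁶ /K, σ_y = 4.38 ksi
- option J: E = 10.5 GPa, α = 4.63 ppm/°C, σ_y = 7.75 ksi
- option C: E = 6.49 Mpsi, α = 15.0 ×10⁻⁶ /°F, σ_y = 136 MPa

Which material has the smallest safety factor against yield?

In consistent units (E in GPa, α in ×10⁻⁶/K, σ_y in MPa):
  option Y: E = 321.3, α = 4.91, σ_y = 428.0 → σ = 385 MPa, n = 1.11
  option V: E = 64.70, α = 3.28, σ_y = 30.20 → σ = 51.8 MPa, n = 0.583
  option J: E = 10.50, α = 4.63, σ_y = 53.43 → σ = 11.9 MPa, n = 4.50
  option C: E = 44.75, α = 27.0, σ_y = 136.0 → σ = 295 MPa, n = 0.461
The minimum is option C at n = 0.461.

option C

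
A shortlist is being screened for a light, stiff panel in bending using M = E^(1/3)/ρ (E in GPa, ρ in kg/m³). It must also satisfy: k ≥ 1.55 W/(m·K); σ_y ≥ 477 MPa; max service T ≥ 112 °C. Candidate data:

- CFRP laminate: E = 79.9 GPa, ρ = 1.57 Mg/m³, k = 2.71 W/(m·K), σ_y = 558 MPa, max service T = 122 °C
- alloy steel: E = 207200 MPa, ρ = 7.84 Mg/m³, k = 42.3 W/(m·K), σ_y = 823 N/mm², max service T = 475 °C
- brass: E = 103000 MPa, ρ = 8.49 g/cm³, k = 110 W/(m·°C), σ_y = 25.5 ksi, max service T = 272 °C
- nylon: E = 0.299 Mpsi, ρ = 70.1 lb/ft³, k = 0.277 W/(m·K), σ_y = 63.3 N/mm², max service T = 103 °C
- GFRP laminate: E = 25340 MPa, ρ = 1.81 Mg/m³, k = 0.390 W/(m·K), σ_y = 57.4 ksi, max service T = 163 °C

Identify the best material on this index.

Screen on constraints: k ≥ 1.55 W/(m·K); σ_y ≥ 477 MPa; max service T ≥ 112 °C. Survivors: CFRP laminate, alloy steel.
Putting every candidate on a common basis:
  CFRP laminate: E = 79.90 GPa, ρ = 1570 kg/m³
  alloy steel: E = 207.2 GPa, ρ = 7840 kg/m³
  CFRP laminate: M = 2.74×10⁻³
  alloy steel: M = 0.755×10⁻³
CFRP laminate ranks first.

CFRP laminate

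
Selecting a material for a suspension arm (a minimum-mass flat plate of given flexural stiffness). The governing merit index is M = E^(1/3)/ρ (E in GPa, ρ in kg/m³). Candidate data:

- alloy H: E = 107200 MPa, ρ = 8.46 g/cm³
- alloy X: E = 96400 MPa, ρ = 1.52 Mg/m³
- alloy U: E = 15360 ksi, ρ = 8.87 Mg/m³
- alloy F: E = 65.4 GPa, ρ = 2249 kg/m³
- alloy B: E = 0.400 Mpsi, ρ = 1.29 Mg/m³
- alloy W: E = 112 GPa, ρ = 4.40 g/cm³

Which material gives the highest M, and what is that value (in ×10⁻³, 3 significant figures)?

alloy X, M = 3.02×10⁻³

Convert each candidate to consistent units, then evaluate M:
  alloy H: E = 107.2 GPa, ρ = 8460 kg/m³
  alloy X: E = 96.40 GPa, ρ = 1520 kg/m³
  alloy U: E = 105.9 GPa, ρ = 8870 kg/m³
  alloy F: E = 65.40 GPa, ρ = 2249 kg/m³
  alloy B: E = 2.758 GPa, ρ = 1290 kg/m³
  alloy W: E = 112.0 GPa, ρ = 4400 kg/m³
  alloy X: M = 3.02×10⁻³
  alloy F: M = 1.79×10⁻³
  alloy W: M = 1.10×10⁻³
  alloy B: M = 1.09×10⁻³
  alloy H: M = 0.562×10⁻³
  alloy U: M = 0.533×10⁻³
Alloy X ranks first.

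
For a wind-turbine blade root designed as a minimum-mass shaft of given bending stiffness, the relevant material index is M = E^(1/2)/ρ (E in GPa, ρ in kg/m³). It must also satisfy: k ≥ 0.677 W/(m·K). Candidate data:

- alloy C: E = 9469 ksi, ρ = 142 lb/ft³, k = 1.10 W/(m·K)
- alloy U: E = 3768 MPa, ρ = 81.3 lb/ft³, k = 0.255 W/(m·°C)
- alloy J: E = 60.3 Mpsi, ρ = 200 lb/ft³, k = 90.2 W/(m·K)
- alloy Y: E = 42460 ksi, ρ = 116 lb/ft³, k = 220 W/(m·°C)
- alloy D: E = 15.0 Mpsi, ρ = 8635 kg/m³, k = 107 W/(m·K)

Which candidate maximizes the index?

alloy Y

Screen on constraints: k ≥ 0.677 W/(m·K). Survivors: alloy C, alloy J, alloy Y, alloy D.
After converting to SI:
  alloy C: E = 65.29 GPa, ρ = 2275 kg/m³
  alloy J: E = 415.8 GPa, ρ = 3204 kg/m³
  alloy Y: E = 292.8 GPa, ρ = 1858 kg/m³
  alloy D: E = 103.4 GPa, ρ = 8635 kg/m³
  alloy Y: M = 9.21×10⁻³
  alloy J: M = 6.36×10⁻³
  alloy C: M = 3.55×10⁻³
  alloy D: M = 1.18×10⁻³
Alloy Y ranks first.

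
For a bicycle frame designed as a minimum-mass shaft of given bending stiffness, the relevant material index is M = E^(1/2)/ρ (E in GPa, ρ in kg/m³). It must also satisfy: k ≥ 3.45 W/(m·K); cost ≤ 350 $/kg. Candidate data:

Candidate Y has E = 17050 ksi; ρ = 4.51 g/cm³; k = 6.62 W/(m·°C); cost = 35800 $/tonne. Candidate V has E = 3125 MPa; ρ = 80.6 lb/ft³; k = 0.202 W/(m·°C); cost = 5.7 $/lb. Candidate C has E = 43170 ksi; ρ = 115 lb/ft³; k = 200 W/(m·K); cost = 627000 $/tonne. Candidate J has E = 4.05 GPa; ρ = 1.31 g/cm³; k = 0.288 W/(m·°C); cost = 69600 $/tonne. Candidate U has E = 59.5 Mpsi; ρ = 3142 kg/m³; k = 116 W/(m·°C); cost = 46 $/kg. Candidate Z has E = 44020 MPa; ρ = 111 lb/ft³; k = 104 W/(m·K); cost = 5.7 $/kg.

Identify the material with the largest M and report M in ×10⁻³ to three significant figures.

candidate U, M = 6.45×10⁻³

Screen on constraints: k ≥ 3.45 W/(m·K); cost ≤ 350 $/kg. Survivors: candidate Y, candidate U, candidate Z.
Putting every candidate on a common basis:
  candidate Y: E = 117.6 GPa, ρ = 4510 kg/m³
  candidate U: E = 410.2 GPa, ρ = 3142 kg/m³
  candidate Z: E = 44.02 GPa, ρ = 1778 kg/m³
  candidate U: M = 6.45×10⁻³
  candidate Z: M = 3.73×10⁻³
  candidate Y: M = 2.40×10⁻³
Candidate U has the largest M.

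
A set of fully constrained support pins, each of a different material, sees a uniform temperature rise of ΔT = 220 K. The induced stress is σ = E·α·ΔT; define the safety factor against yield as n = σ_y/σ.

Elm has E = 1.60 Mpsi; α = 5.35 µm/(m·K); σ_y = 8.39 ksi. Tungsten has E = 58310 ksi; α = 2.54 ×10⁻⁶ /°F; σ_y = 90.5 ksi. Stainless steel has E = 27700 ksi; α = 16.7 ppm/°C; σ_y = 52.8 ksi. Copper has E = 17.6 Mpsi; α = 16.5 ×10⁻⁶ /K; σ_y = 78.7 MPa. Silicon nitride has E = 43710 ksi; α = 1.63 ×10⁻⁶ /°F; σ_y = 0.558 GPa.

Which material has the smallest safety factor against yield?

copper

With everything in SI (GPa, ×10⁻⁶/K, MPa):
  elm: E = 11.03, α = 5.35, σ_y = 57.85 → σ = 13.0 MPa, n = 4.46
  tungsten: E = 402.0, α = 4.57, σ_y = 624.0 → σ = 404 MPa, n = 1.54
  stainless steel: E = 191.0, α = 16.7, σ_y = 364.0 → σ = 702 MPa, n = 0.519
  copper: E = 121.3, α = 16.5, σ_y = 78.70 → σ = 440 MPa, n = 0.179
  silicon nitride: E = 301.4, α = 2.93, σ_y = 558.0 → σ = 195 MPa, n = 2.87
Smallest n: copper with n = 0.179.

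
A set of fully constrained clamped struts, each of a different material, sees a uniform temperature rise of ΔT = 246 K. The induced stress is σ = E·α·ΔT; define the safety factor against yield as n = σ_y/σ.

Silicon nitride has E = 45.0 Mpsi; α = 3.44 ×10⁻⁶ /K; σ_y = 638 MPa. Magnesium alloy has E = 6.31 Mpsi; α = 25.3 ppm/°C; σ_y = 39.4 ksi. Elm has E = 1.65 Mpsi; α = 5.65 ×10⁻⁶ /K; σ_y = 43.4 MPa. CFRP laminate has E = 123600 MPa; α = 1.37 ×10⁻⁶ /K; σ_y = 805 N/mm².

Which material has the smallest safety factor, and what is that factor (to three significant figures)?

Per material, after unit conversion:
  silicon nitride: E = 310.3, α = 3.44, σ_y = 638.0 → σ = 263 MPa, n = 2.43
  magnesium alloy: E = 43.51, α = 25.3, σ_y = 271.7 → σ = 271 MPa, n = 1.00
  elm: E = 11.38, α = 5.65, σ_y = 43.40 → σ = 15.8 MPa, n = 2.74
  CFRP laminate: E = 123.6, α = 1.37, σ_y = 805.0 → σ = 41.7 MPa, n = 19.3
Magnesium alloy has the lowest safety factor, n = 1.00.

magnesium alloy, n = 1.00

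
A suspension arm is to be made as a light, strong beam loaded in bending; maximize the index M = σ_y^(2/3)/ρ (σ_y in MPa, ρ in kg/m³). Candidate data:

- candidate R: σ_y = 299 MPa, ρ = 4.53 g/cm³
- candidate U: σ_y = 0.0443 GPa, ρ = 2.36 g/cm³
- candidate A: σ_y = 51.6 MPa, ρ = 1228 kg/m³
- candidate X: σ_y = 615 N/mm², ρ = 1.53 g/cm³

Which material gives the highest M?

candidate X

After converting to SI:
  candidate R: σ_y = 299.0 MPa, ρ = 4530 kg/m³
  candidate U: σ_y = 44.30 MPa, ρ = 2360 kg/m³
  candidate A: σ_y = 51.60 MPa, ρ = 1228 kg/m³
  candidate X: σ_y = 615.0 MPa, ρ = 1530 kg/m³
  candidate X: M = 47.3×10⁻³
  candidate A: M = 11.3×10⁻³
  candidate R: M = 9.87×10⁻³
  candidate U: M = 5.31×10⁻³
Highest index: candidate X.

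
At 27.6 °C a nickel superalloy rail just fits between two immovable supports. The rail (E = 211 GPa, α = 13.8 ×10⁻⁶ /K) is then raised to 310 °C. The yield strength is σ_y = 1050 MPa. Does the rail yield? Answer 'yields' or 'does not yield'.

ΔT = 282.4 K. Constrained thermal stress σ = E·α·ΔT = 211.0×10³ MPa × 13.8×10⁻⁶ × 282.4 = 822 MPa (compressive).
Compare to σ_y = 1050 MPa: σ < σ_y, so it does not yield.

does not yield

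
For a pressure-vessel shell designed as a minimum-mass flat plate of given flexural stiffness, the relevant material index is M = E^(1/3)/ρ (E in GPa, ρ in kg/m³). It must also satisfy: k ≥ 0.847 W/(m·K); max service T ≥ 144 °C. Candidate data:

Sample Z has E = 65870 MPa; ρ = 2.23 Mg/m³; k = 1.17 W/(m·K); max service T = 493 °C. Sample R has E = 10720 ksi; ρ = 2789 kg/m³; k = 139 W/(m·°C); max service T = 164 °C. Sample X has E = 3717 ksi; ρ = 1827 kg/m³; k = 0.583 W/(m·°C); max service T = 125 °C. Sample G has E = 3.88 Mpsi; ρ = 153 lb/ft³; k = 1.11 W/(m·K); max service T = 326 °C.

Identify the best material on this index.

Screen on constraints: k ≥ 0.847 W/(m·K); max service T ≥ 144 °C. Survivors: sample Z, sample R, sample G.
After converting to SI:
  sample Z: E = 65.87 GPa, ρ = 2230 kg/m³
  sample R: E = 73.91 GPa, ρ = 2789 kg/m³
  sample G: E = 26.75 GPa, ρ = 2451 kg/m³
  sample Z: M = 1.81×10⁻³
  sample R: M = 1.50×10⁻³
  sample G: M = 1.22×10⁻³
Highest index: sample Z.

sample Z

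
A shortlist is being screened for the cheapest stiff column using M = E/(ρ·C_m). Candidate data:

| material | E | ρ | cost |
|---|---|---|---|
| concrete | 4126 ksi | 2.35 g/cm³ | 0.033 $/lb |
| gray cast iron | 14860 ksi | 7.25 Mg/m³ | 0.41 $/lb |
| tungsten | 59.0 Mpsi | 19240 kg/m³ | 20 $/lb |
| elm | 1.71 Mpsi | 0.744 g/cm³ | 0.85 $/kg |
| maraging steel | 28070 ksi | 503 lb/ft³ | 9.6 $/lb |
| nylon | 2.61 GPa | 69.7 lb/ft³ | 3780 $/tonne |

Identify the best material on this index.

concrete

After converting to SI:
  concrete: E = 28.45 GPa, ρ = 2350 kg/m³, cost = 0.07275 $/kg
  gray cast iron: E = 102.5 GPa, ρ = 7250 kg/m³, cost = 0.9039 $/kg
  tungsten: E = 406.8 GPa, ρ = 19240 kg/m³, cost = 44.09 $/kg
  elm: E = 11.79 GPa, ρ = 744.0 kg/m³, cost = 0.8500 $/kg
  maraging steel: E = 193.5 GPa, ρ = 8057 kg/m³, cost = 21.16 $/kg
  nylon: E = 2.610 GPa, ρ = 1116 kg/m³, cost = 3.780 $/kg
  concrete: M = 166 MN·m per $
  elm: M = 18.6 MN·m per $
  gray cast iron: M = 15.6 MN·m per $
  maraging steel: M = 1.13 MN·m per $
  nylon: M = 0.618 MN·m per $
  tungsten: M = 0.480 MN·m per $
The maximum is for concrete.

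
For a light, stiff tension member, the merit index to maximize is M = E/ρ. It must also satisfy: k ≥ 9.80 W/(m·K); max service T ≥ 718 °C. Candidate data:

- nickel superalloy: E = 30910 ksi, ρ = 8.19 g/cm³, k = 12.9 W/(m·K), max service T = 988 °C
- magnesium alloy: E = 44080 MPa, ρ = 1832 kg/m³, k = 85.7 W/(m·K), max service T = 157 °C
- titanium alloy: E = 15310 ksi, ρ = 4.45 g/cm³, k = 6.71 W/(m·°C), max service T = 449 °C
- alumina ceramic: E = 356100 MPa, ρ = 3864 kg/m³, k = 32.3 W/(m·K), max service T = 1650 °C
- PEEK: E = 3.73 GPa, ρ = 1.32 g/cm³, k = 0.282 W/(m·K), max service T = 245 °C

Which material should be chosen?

alumina ceramic

Screen on constraints: k ≥ 9.80 W/(m·K); max service T ≥ 718 °C. Survivors: nickel superalloy, alumina ceramic.
Putting every candidate on a common basis:
  nickel superalloy: E = 213.1 GPa, ρ = 8190 kg/m³
  alumina ceramic: E = 356.1 GPa, ρ = 3864 kg/m³
  alumina ceramic: M = 92.2 MN·m/kg
  nickel superalloy: M = 26.0 MN·m/kg
Highest index: alumina ceramic.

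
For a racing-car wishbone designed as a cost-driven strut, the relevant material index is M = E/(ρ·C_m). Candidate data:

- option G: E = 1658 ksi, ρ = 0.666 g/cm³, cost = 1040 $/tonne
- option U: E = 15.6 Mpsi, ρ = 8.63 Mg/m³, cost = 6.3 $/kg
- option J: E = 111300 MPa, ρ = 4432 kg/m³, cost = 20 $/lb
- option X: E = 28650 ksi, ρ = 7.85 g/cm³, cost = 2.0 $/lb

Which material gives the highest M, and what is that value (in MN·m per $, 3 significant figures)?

Convert each candidate to consistent units, then evaluate M:
  option G: E = 11.43 GPa, ρ = 666.0 kg/m³, cost = 1.040 $/kg
  option U: E = 107.6 GPa, ρ = 8630 kg/m³, cost = 6.300 $/kg
  option J: E = 111.3 GPa, ρ = 4432 kg/m³, cost = 44.09 $/kg
  option X: E = 197.5 GPa, ρ = 7850 kg/m³, cost = 4.409 $/kg
  option G: M = 16.5 MN·m per $
  option X: M = 5.71 MN·m per $
  option U: M = 1.98 MN·m per $
  option J: M = 0.570 MN·m per $
Option G ranks first.

option G, M = 16.5 MN·m per $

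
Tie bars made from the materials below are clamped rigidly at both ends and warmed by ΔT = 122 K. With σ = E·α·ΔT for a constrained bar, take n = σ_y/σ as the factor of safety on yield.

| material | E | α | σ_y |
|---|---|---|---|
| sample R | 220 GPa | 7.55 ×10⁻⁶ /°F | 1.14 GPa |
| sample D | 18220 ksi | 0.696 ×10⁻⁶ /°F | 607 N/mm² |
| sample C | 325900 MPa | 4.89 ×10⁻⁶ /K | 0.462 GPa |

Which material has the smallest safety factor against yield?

With everything in SI (GPa, ×10⁻⁶/K, MPa):
  sample R: E = 220.0, α = 13.6, σ_y = 1140 → σ = 365 MPa, n = 3.13
  sample D: E = 125.6, α = 1.25, σ_y = 607.0 → σ = 19.2 MPa, n = 31.6
  sample C: E = 325.9, α = 4.89, σ_y = 462.0 → σ = 194 MPa, n = 2.38
The minimum is sample C at n = 2.38.

sample C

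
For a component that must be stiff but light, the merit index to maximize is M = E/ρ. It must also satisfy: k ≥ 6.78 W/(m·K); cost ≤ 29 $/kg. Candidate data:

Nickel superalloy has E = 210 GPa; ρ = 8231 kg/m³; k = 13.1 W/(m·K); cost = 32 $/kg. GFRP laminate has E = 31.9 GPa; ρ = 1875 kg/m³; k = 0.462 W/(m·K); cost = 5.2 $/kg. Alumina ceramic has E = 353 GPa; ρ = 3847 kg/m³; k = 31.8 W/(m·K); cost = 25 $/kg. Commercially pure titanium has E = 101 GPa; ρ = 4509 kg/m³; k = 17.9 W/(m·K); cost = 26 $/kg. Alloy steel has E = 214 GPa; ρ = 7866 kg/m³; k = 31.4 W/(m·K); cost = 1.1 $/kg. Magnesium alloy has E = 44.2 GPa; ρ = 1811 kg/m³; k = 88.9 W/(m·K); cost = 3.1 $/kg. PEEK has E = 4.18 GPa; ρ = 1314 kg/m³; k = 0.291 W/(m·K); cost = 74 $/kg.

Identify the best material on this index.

alumina ceramic

Screen on constraints: k ≥ 6.78 W/(m·K); cost ≤ 29 $/kg. Survivors: alumina ceramic, commercially pure titanium, alloy steel, magnesium alloy.
Computing M directly (units already consistent):
  alumina ceramic: M = 91.8 MN·m/kg
  alloy steel: M = 27.2 MN·m/kg
  magnesium alloy: M = 24.4 MN·m/kg
  commercially pure titanium: M = 22.4 MN·m/kg
Alumina ceramic has the largest M.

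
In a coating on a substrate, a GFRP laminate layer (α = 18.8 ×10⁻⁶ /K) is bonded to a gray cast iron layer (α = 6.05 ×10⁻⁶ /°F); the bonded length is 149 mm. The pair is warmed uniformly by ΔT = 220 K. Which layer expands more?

gray cast iron: α = 6.05×10⁻⁶/°F × 9/5 = 10.9×10⁻⁶/K.
α(GFRP laminate) = 18.8×10⁻⁶/K vs α(gray cast iron) = 10.9×10⁻⁶/K.
Higher α expands more for the same ΔT: GFRP laminate.

GFRP laminate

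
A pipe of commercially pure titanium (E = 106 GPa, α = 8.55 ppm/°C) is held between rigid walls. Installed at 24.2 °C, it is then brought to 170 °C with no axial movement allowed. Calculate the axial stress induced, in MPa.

ΔT = 145.8 K. Constrained thermal stress σ = E·α·ΔT = 106.0×10³ MPa × 8.55×10⁻⁶ × 145.8 = 132 MPa (compressive).

132 MPa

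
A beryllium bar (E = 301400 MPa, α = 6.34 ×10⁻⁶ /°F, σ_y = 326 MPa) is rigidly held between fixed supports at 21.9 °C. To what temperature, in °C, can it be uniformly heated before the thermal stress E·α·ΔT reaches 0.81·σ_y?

98.7 °C

E = 301400 MPa = 301.4 GPa.
α = 6.34×10⁻⁶/°F × 9/5 = 11.4×10⁻⁶/K.
E·α·ΔT = 264.1 MPa ⇒ ΔT = 264.1 / (301.4×10³ × 11.4×10⁻⁶) = 76.77 K.
T = 21.9 + 76.77 = 98.67 °C.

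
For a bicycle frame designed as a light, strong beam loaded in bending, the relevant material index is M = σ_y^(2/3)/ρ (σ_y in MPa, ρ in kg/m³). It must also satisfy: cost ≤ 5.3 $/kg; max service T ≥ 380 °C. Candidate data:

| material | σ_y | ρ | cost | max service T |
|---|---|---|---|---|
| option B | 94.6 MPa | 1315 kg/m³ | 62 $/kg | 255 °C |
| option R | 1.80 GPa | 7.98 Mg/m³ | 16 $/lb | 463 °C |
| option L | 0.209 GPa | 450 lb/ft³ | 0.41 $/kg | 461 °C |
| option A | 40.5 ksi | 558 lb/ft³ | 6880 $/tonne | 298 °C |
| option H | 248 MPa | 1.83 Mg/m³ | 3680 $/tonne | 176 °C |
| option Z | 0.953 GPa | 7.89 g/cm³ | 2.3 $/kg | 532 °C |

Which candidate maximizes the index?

option Z

Screen on constraints: cost ≤ 5.3 $/kg; max service T ≥ 380 °C. Survivors: option L, option Z.
Putting every candidate on a common basis:
  option L: σ_y = 209.0 MPa, ρ = 7208 kg/m³
  option Z: σ_y = 953.0 MPa, ρ = 7890 kg/m³
  option Z: M = 12.3×10⁻³
  option L: M = 4.89×10⁻³
Option Z has the largest M.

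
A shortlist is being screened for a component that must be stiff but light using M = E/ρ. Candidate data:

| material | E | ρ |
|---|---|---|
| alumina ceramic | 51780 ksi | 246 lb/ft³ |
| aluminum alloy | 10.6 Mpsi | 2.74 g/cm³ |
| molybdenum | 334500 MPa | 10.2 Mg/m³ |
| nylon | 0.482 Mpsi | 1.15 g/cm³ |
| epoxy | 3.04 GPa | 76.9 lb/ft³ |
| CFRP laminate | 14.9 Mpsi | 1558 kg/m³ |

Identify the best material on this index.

After converting to SI:
  alumina ceramic: E = 357.0 GPa, ρ = 3941 kg/m³
  aluminum alloy: E = 73.08 GPa, ρ = 2740 kg/m³
  molybdenum: E = 334.5 GPa, ρ = 10200 kg/m³
  nylon: E = 3.323 GPa, ρ = 1150 kg/m³
  epoxy: E = 3.040 GPa, ρ = 1232 kg/m³
  CFRP laminate: E = 102.7 GPa, ρ = 1558 kg/m³
  alumina ceramic: M = 90.6 MN·m/kg
  CFRP laminate: M = 65.9 MN·m/kg
  molybdenum: M = 32.8 MN·m/kg
  aluminum alloy: M = 26.7 MN·m/kg
  nylon: M = 2.89 MN·m/kg
  epoxy: M = 2.47 MN·m/kg
Highest index: alumina ceramic.

alumina ceramic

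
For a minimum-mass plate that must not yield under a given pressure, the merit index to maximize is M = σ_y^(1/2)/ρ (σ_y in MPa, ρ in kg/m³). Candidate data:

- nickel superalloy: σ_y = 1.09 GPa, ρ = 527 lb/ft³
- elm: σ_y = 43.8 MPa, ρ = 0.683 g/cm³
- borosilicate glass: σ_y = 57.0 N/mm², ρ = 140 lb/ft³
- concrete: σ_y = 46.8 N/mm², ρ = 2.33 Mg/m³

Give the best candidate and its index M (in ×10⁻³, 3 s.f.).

In SI units:
  nickel superalloy: σ_y = 1090 MPa, ρ = 8442 kg/m³
  elm: σ_y = 43.80 MPa, ρ = 683.0 kg/m³
  borosilicate glass: σ_y = 57.00 MPa, ρ = 2243 kg/m³
  concrete: σ_y = 46.80 MPa, ρ = 2330 kg/m³
  elm: M = 9.69×10⁻³
  nickel superalloy: M = 3.91×10⁻³
  borosilicate glass: M = 3.37×10⁻³
  concrete: M = 2.94×10⁻³
Elm ranks first.

elm, M = 9.69×10⁻³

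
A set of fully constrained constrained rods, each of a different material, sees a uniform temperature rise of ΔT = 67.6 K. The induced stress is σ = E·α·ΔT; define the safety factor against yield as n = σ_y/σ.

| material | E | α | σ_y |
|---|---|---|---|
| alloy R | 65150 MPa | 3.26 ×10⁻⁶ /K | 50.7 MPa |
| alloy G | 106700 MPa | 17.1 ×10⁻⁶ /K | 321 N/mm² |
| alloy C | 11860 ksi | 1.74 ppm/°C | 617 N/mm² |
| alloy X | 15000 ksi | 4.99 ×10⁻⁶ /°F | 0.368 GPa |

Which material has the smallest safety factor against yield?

With everything in SI (GPa, ×10⁻⁶/K, MPa):
  alloy R: E = 65.15, α = 3.26, σ_y = 50.70 → σ = 14.4 MPa, n = 3.53
  alloy G: E = 106.7, α = 17.1, σ_y = 321.0 → σ = 123 MPa, n = 2.60
  alloy C: E = 81.77, α = 1.74, σ_y = 617.0 → σ = 9.62 MPa, n = 64.1
  alloy X: E = 103.4, α = 8.98, σ_y = 368.0 → σ = 62.8 MPa, n = 5.86
Smallest n: alloy G with n = 2.60.

alloy G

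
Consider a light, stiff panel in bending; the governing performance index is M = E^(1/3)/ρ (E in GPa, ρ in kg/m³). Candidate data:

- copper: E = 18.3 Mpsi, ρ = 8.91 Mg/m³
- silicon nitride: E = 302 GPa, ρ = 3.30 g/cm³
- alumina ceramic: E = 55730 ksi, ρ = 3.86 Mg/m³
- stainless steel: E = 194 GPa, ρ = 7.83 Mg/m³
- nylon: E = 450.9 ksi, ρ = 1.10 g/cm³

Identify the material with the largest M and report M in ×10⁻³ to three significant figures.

Putting every candidate on a common basis:
  copper: E = 126.2 GPa, ρ = 8910 kg/m³
  silicon nitride: E = 302.0 GPa, ρ = 3300 kg/m³
  alumina ceramic: E = 384.2 GPa, ρ = 3860 kg/m³
  stainless steel: E = 194.0 GPa, ρ = 7830 kg/m³
  nylon: E = 3.109 GPa, ρ = 1100 kg/m³
  silicon nitride: M = 2.03×10⁻³
  alumina ceramic: M = 1.88×10⁻³
  nylon: M = 1.33×10⁻³
  stainless steel: M = 0.739×10⁻³
  copper: M = 0.563×10⁻³
The maximum is for silicon nitride.

silicon nitride, M = 2.03×10⁻³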